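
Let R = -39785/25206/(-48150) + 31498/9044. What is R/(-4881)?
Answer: -1911425141387/2678795674786980 ≈ -0.00071354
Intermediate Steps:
R = 1911425141387/548821076580 (R = -39785*1/25206*(-1/48150) + 31498*(1/9044) = -39785/25206*(-1/48150) + 15749/4522 = 7957/242733780 + 15749/4522 = 1911425141387/548821076580 ≈ 3.4828)
R/(-4881) = (1911425141387/548821076580)/(-4881) = (1911425141387/548821076580)*(-1/4881) = -1911425141387/2678795674786980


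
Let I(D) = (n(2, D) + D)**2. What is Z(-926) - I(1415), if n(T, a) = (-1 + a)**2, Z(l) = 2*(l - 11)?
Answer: -4003244659595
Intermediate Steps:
Z(l) = -22 + 2*l (Z(l) = 2*(-11 + l) = -22 + 2*l)
I(D) = (D + (-1 + D)**2)**2 (I(D) = ((-1 + D)**2 + D)**2 = (D + (-1 + D)**2)**2)
Z(-926) - I(1415) = (-22 + 2*(-926)) - (1415 + (-1 + 1415)**2)**2 = (-22 - 1852) - (1415 + 1414**2)**2 = -1874 - (1415 + 1999396)**2 = -1874 - 1*2000811**2 = -1874 - 1*4003244657721 = -1874 - 4003244657721 = -4003244659595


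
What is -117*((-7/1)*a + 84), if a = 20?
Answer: 6552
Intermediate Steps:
-117*((-7/1)*a + 84) = -117*(-7/1*20 + 84) = -117*(-7*1*20 + 84) = -117*(-7*20 + 84) = -117*(-140 + 84) = -117*(-56) = 6552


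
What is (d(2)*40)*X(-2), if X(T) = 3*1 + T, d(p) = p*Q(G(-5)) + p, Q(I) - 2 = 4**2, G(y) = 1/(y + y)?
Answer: 1520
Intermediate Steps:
G(y) = 1/(2*y)
Q(I) = 18 (Q(I) = 2 + 4**2 = 2 + 16 = 18)
d(p) = 19*p (d(p) = p*18 + p = 18*p + p = 19*p)
X(T) = 3 + T
(d(2)*40)*X(-2) = ((19*2)*40)*(3 - 2) = (38*40)*1 = 1520*1 = 1520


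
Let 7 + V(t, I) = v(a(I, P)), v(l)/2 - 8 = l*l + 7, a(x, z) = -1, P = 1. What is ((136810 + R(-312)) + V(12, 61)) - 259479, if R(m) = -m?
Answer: -122332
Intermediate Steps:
v(l) = 30 + 2*l**2 (v(l) = 16 + 2*(l*l + 7) = 16 + 2*(l**2 + 7) = 16 + 2*(7 + l**2) = 16 + (14 + 2*l**2) = 30 + 2*l**2)
V(t, I) = 25 (V(t, I) = -7 + (30 + 2*(-1)**2) = -7 + (30 + 2*1) = -7 + (30 + 2) = -7 + 32 = 25)
((136810 + R(-312)) + V(12, 61)) - 259479 = ((136810 - 1*(-312)) + 25) - 259479 = ((136810 + 312) + 25) - 259479 = (137122 + 25) - 259479 = 137147 - 259479 = -122332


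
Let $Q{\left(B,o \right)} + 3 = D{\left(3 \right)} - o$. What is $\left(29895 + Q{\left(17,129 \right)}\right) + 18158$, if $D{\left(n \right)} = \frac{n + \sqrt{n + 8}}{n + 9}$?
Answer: $\frac{191685}{4} + \frac{\sqrt{11}}{12} \approx 47922.0$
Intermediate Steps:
$D{\left(n \right)} = \frac{n + \sqrt{8 + n}}{9 + n}$
$Q{\left(B,o \right)} = - \frac{11}{4} - o + \frac{\sqrt{11}}{12}$ ($Q{\left(B,o \right)} = -3 - \left(o - \frac{3 + \sqrt{8 + 3}}{9 + 3}\right) = -3 - \left(o - \frac{3 + \sqrt{11}}{12}\right) = -3 - \left(- \frac{1}{4} + o - \frac{\sqrt{11}}{12}\right) = -3 + \left(\frac{1}{4} - o + \frac{\sqrt{11}}{12}\right) = - \frac{11}{4} - o + \frac{\sqrt{11}}{12}$)
$\left(29895 + Q{\left(17,129 \right)}\right) + 18158 = \left(29895 - \left(\frac{527}{4} - \frac{\sqrt{11}}{12}\right)\right) + 18158 = \left(\frac{119053}{4} + \frac{\sqrt{11}}{12}\right) + 18158 = \frac{191685}{4} + \frac{\sqrt{11}}{12}$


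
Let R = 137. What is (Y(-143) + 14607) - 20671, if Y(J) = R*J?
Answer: -25655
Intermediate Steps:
Y(J) = 137*J
(Y(-143) + 14607) - 20671 = (137*(-143) + 14607) - 20671 = (-19591 + 14607) - 20671 = -4984 - 20671 = -25655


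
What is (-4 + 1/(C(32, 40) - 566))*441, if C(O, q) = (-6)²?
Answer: -935361/530 ≈ -1764.8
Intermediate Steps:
C(O, q) = 36
(-4 + 1/(C(32, 40) - 566))*441 = (-4 + 1/(36 - 566))*441 = (-4 + 1/(-530))*441 = (-4 - 1/530)*441 = -2121/530*441 = -935361/530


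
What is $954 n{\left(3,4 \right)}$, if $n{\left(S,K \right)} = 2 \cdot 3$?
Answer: $5724$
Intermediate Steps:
$n{\left(S,K \right)} = 6$
$954 n{\left(3,4 \right)} = 954 \cdot 6 = 5724$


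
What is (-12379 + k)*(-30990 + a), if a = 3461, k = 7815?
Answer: 125642356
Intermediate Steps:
(-12379 + k)*(-30990 + a) = (-12379 + 7815)*(-30990 + 3461) = -4564*(-27529) = 125642356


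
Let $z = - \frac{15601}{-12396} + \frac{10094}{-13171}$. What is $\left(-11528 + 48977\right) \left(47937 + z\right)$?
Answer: $\frac{97700007755411037}{54422572} \approx 1.7952 \cdot 10^{9}$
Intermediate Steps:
$z = \frac{80355547}{163267716}$ ($z = \left(-15601\right) \left(- \frac{1}{12396}\right) + 10094 \left(- \frac{1}{13171}\right) = \frac{15601}{12396} - \frac{10094}{13171} = \frac{80355547}{163267716} \approx 0.49217$)
$\left(-11528 + 48977\right) \left(47937 + z\right) = \left(-11528 + 48977\right) \left(47937 + \frac{80355547}{163267716}\right) = 37449 \cdot \frac{7826644857439}{163267716} = \frac{97700007755411037}{54422572}$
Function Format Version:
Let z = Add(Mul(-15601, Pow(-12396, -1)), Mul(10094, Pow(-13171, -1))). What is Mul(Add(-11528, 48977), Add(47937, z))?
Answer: Rational(97700007755411037, 54422572) ≈ 1.7952e+9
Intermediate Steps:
z = Rational(80355547, 163267716) (z = Add(Mul(-15601, Rational(-1, 12396)), Mul(10094, Rational(-1, 13171))) = Add(Rational(15601, 12396), Rational(-10094, 13171)) = Rational(80355547, 163267716) ≈ 0.49217)
Mul(Add(-11528, 48977), Add(47937, z)) = Mul(Add(-11528, 48977), Add(47937, Rational(80355547, 163267716))) = Mul(37449, Rational(7826644857439, 163267716)) = Rational(97700007755411037, 54422572)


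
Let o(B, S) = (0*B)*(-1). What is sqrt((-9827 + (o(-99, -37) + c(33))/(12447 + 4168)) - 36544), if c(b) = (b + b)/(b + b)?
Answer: 2*I*sqrt(3200273983715)/16615 ≈ 215.34*I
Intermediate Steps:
o(B, S) = 0 (o(B, S) = 0*(-1) = 0)
c(b) = 1 (c(b) = (2*b)/((2*b)) = (2*b)*(1/(2*b)) = 1)
sqrt((-9827 + (o(-99, -37) + c(33))/(12447 + 4168)) - 36544) = sqrt((-9827 + (0 + 1)/(12447 + 4168)) - 36544) = sqrt((-9827 + 1/16615) - 36544) = sqrt(-163275604/16615 - 36544) = sqrt(-770454164/16615) = 2*I*sqrt(3200273983715)/16615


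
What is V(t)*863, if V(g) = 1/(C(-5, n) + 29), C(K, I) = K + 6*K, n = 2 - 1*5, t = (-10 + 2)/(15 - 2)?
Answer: -863/6 ≈ -143.83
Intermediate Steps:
t = -8/13 ≈ -0.61539
n = -3 (n = 2 - 5 = -3)
C(K, I) = 7*K
V(g) = -⅙ (V(g) = 1/(7*(-5) + 29) = 1/(-35 + 29) = 1/(-6) = -⅙)
V(t)*863 = -⅙*863 = -863/6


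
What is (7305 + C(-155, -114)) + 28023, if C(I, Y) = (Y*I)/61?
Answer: 2172678/61 ≈ 35618.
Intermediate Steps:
C(I, Y) = I*Y/61 (C(I, Y) = (I*Y)*(1/61) = I*Y/61)
(7305 + C(-155, -114)) + 28023 = (7305 + (1/61)*(-155)*(-114)) + 28023 = (7305 + 17670/61) + 28023 = 463275/61 + 28023 = 2172678/61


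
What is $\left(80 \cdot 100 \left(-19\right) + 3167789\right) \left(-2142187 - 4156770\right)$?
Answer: $-18996325232073$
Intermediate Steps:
$\left(80 \cdot 100 \left(-19\right) + 3167789\right) \left(-2142187 - 4156770\right) = \left(8000 \left(-19\right) + 3167789\right) \left(-6298957\right) = \left(-152000 + 3167789\right) \left(-6298957\right) = 3015789 \left(-6298957\right) = -18996325232073$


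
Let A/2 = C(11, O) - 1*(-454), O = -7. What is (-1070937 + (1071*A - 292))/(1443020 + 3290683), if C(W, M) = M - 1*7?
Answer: -128749/4733703 ≈ -0.027198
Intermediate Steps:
C(W, M) = -7 + M (C(W, M) = M - 7 = -7 + M)
A = 880 (A = 2*((-7 - 7) - 1*(-454)) = 2*(-14 + 454) = 2*440 = 880)
(-1070937 + (1071*A - 292))/(1443020 + 3290683) = (-1070937 + (1071*880 - 292))/(1443020 + 3290683) = (-1070937 + (942480 - 292))/4733703 = (-1070937 + 942188)*(1/4733703) = -128749*1/4733703 = -128749/4733703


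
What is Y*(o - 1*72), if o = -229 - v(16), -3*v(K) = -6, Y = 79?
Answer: -23937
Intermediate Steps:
v(K) = 2 (v(K) = -⅓*(-6) = 2)
o = -231 (o = -229 - 1*2 = -229 - 2 = -231)
Y*(o - 1*72) = 79*(-231 - 1*72) = 79*(-231 - 72) = 79*(-303) = -23937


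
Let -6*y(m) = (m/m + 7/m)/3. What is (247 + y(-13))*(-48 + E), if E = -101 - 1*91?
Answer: -770560/13 ≈ -59274.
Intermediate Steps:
E = -192 (E = -101 - 91 = -192)
y(m) = -1/18 - 7/(18*m) (y(m) = -(m/m + 7/m)/(6*3) = -(1 + 7/m)/(6*3) = -(⅓ + 7/(3*m))/6 = -1/18 - 7/(18*m))
(247 + y(-13))*(-48 + E) = (247 + (1/18)*(-7 - 1*(-13))/(-13))*(-48 - 192) = (247 + (1/18)*(-1/13)*(-7 + 13))*(-240) = (247 + (1/18)*(-1/13)*6)*(-240) = (247 - 1/39)*(-240) = (9632/39)*(-240) = -770560/13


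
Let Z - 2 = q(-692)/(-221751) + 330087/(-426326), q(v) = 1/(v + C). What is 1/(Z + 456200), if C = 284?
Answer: 1134458601912/517541404744002719 ≈ 2.1920e-6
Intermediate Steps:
q(v) = 1/(284 + v) (q(v) = 1/(v + 284) = 1/(284 + v))
Z = 1390551748319/1134458601912 (Z = 2 + (1/((284 - 692)*(-221751)) + 330087/(-426326)) = 2 + (-1/221751/(-408) + 330087*(-1/426326)) = 2 + (-1/408*(-1/221751) - 330087/426326) = 2 + (1/90474408 - 330087/426326) = 2 - 878365455505/1134458601912 = 1390551748319/1134458601912 ≈ 1.2257)
1/(Z + 456200) = 1/(1390551748319/1134458601912 + 456200) = 1/(517541404744002719/1134458601912) = 1134458601912/517541404744002719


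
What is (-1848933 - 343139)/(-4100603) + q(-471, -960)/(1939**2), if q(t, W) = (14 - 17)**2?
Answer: 8241616037339/15417123211763 ≈ 0.53458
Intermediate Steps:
q(t, W) = 9 (q(t, W) = (-3)**2 = 9)
(-1848933 - 343139)/(-4100603) + q(-471, -960)/(1939**2) = (-1848933 - 343139)/(-4100603) + 9/(1939**2) = -2192072*(-1/4100603) + 9/3759721 = 2192072/4100603 + 9*(1/3759721) = 2192072/4100603 + 9/3759721 = 8241616037339/15417123211763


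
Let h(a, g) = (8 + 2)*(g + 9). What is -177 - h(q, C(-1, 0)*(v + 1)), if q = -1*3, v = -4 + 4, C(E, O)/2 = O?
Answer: -267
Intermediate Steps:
C(E, O) = 2*O
v = 0
q = -3
h(a, g) = 90 + 10*g (h(a, g) = 10*(9 + g) = 90 + 10*g)
-177 - h(q, C(-1, 0)*(v + 1)) = -177 - (90 + 10*((2*0)*(0 + 1))) = -177 - (90 + 10*(0*1)) = -177 - (90 + 10*0) = -177 - (90 + 0) = -177 - 1*90 = -177 - 90 = -267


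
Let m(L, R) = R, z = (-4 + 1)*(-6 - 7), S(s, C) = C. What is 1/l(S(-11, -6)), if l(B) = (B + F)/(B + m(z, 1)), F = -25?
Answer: 5/31 ≈ 0.16129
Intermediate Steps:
z = 39 (z = -3*(-13) = 39)
l(B) = (-25 + B)/(1 + B) (l(B) = (B - 25)/(B + 1) = (-25 + B)/(1 + B))
1/l(S(-11, -6)) = 1/((-25 - 6)/(1 - 6)) = 1/(-31/(-5)) = 1/(-1/5*(-31)) = 1/(31/5) = 5/31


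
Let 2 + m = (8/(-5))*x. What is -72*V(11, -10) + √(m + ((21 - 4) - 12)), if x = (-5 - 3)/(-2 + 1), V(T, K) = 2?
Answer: -144 + 7*I*√5/5 ≈ -144.0 + 3.1305*I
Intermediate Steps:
x = 8 (x = -8/(-1) = -8*(-1) = 8)
m = -74/5 (m = -2 + (8/(-5))*8 = -2 + (8*(-⅕))*8 = -2 - 8/5*8 = -2 - 64/5 = -74/5 ≈ -14.800)
-72*V(11, -10) + √(m + ((21 - 4) - 12)) = -72*2 + √(-74/5 + ((21 - 4) - 12)) = -144 + √(-74/5 + (17 - 12)) = -144 + √(-74/5 + 5) = -144 + √(-49/5) = -144 + 7*I*√5/5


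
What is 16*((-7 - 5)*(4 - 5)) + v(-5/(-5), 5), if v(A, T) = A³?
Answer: 193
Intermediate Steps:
16*((-7 - 5)*(4 - 5)) + v(-5/(-5), 5) = 16*((-7 - 5)*(4 - 5)) + (-5/(-5))³ = 16*(-12*(-1)) + (-5*(-⅕))³ = 16*12 + 1³ = 192 + 1 = 193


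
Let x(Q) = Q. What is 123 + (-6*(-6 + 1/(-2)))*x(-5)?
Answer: -72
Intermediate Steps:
123 + (-6*(-6 + 1/(-2)))*x(-5) = 123 - 6*(-6 + 1/(-2))*(-5) = 123 - 6*(-6 + 1*(-1/2))*(-5) = 123 - 6*(-6 - 1/2)*(-5) = 123 - 6*(-13/2)*(-5) = 123 + 39*(-5) = 123 - 195 = -72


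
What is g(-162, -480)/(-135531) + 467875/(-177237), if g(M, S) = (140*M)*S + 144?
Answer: -221434440617/2669011983 ≈ -82.965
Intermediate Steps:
g(M, S) = 144 + 140*M*S (g(M, S) = 140*M*S + 144 = 144 + 140*M*S)
g(-162, -480)/(-135531) + 467875/(-177237) = (144 + 140*(-162)*(-480))/(-135531) + 467875/(-177237) = (144 + 10886400)*(-1/135531) + 467875*(-1/177237) = 10886544*(-1/135531) - 467875/177237 = -1209616/15059 - 467875/177237 = -221434440617/2669011983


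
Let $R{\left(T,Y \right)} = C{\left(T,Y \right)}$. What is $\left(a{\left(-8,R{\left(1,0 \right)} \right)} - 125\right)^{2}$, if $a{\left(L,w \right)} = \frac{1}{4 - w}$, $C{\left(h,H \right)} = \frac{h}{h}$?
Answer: $\frac{139876}{9} \approx 15542.0$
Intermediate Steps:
$C{\left(h,H \right)} = 1$
$R{\left(T,Y \right)} = 1$
$\left(a{\left(-8,R{\left(1,0 \right)} \right)} - 125\right)^{2} = \left(- \frac{1}{-4 + 1} - 125\right)^{2} = \left(- \frac{1}{-3} - 125\right)^{2} = \left(\left(-1\right) \left(- \frac{1}{3}\right) - 125\right)^{2} = \left(\frac{1}{3} - 125\right)^{2} = \left(- \frac{374}{3}\right)^{2} = \frac{139876}{9}$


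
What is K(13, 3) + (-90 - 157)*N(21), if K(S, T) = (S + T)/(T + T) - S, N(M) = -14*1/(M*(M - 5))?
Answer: -1/24 ≈ -0.041667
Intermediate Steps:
N(M) = -14/(M*(-5 + M)) (N(M) = -14*1/(M*(-5 + M)) = -14/(M*(-5 + M)))
K(S, T) = -S + (S + T)/(2*T) (K(S, T) = (S + T)/((2*T)) - S = (S + T)*(1/(2*T)) - S = (S + T)/(2*T) - S = -S + (S + T)/(2*T))
K(13, 3) + (-90 - 157)*N(21) = (½ - 1*13 + (½)*13/3) + (-90 - 157)*(-14/(21*(-5 + 21))) = (½ - 13 + (½)*13*(⅓)) - (-3458)/(21*16) = (½ - 13 + 13/6) - (-3458)/(21*16) = -31/3 - 247*(-1/24) = -31/3 + 247/24 = -1/24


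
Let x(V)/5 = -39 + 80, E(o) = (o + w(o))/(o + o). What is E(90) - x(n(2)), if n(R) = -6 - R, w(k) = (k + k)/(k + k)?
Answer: -36809/180 ≈ -204.49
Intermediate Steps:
w(k) = 1 (w(k) = (2*k)/((2*k)) = (2*k)*(1/(2*k)) = 1)
E(o) = (1 + o)/(2*o) (E(o) = (o + 1)/(o + o) = (1 + o)/((2*o)) = (1 + o)*(1/(2*o)) = (1 + o)/(2*o))
x(V) = 205 (x(V) = 5*(-39 + 80) = 5*41 = 205)
E(90) - x(n(2)) = (½)*(1 + 90)/90 - 1*205 = (½)*(1/90)*91 - 205 = 91/180 - 205 = -36809/180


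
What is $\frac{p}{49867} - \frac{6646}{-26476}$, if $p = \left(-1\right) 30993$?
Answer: $- \frac{244577293}{660139346} \approx -0.37049$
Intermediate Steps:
$p = -30993$
$\frac{p}{49867} - \frac{6646}{-26476} = - \frac{30993}{49867} - \frac{6646}{-26476} = \left(-30993\right) \frac{1}{49867} - - \frac{3323}{13238} = - \frac{30993}{49867} + \frac{3323}{13238} = - \frac{244577293}{660139346}$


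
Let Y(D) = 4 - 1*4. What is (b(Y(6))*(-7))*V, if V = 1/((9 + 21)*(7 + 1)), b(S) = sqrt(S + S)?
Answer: 0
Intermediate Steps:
Y(D) = 0 (Y(D) = 4 - 4 = 0)
b(S) = sqrt(2)*sqrt(S) (b(S) = sqrt(2*S) = sqrt(2)*sqrt(S))
V = 1/240 (V = 1/(30*8) = 1/240 ≈ 0.0041667)
(b(Y(6))*(-7))*V = ((sqrt(2)*sqrt(0))*(-7))*(1/240) = ((sqrt(2)*0)*(-7))*(1/240) = (0*(-7))*(1/240) = 0*(1/240) = 0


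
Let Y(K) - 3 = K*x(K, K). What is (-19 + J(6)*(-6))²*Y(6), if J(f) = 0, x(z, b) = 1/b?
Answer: 1444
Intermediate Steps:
Y(K) = 4 (Y(K) = 3 + K/K = 3 + 1 = 4)
(-19 + J(6)*(-6))²*Y(6) = (-19 + 0*(-6))²*4 = (-19 + 0)²*4 = (-19)²*4 = 361*4 = 1444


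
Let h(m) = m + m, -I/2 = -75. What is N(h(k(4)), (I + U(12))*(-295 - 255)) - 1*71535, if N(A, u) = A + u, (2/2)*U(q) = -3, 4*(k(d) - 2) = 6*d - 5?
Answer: -304743/2 ≈ -1.5237e+5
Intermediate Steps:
I = 150 (I = -2*(-75) = 150)
k(d) = ¾ + 3*d/2 (k(d) = 2 + (6*d - 5)/4 = 2 + (-5 + 6*d)/4 = 2 + (-5/4 + 3*d/2) = ¾ + 3*d/2)
U(q) = -3
h(m) = 2*m
N(h(k(4)), (I + U(12))*(-295 - 255)) - 1*71535 = (2*(¾ + (3/2)*4) + (150 - 3)*(-295 - 255)) - 1*71535 = (2*(¾ + 6) + 147*(-550)) - 71535 = (2*(27/4) - 80850) - 71535 = (27/2 - 80850) - 71535 = -161673/2 - 71535 = -304743/2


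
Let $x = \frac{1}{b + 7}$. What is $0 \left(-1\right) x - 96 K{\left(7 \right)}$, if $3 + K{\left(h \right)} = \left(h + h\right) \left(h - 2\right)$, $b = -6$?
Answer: $-6432$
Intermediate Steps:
$K{\left(h \right)} = -3 + 2 h \left(-2 + h\right)$ ($K{\left(h \right)} = -3 + \left(h + h\right) \left(h - 2\right) = -3 + 2 h \left(-2 + h\right)$)
$x = 1$ ($x = \frac{1}{-6 + 7} = 1^{-1} = 1$)
$0 \left(-1\right) x - 96 K{\left(7 \right)} = 0 \left(-1\right) 1 - 96 \left(-3 - 28 + 2 \cdot 7^{2}\right) = 0 \cdot 1 - 96 \left(-3 - 28 + 2 \cdot 49\right) = 0 - 96 \left(-3 - 28 + 98\right) = 0 - 6432 = -6432$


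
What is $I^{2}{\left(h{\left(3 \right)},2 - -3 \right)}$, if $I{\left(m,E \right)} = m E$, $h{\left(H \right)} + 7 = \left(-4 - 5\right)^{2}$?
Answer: $136900$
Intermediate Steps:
$h{\left(H \right)} = 74$ ($h{\left(H \right)} = -7 + \left(-4 - 5\right)^{2} = -7 + \left(-9\right)^{2} = -7 + 81 = 74$)
$I{\left(m,E \right)} = E m$
$I^{2}{\left(h{\left(3 \right)},2 - -3 \right)} = \left(\left(2 - -3\right) 74\right)^{2} = \left(\left(2 + 3\right) 74\right)^{2} = \left(5 \cdot 74\right)^{2} = 370^{2} = 136900$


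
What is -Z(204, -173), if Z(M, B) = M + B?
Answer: -31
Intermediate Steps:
Z(M, B) = B + M
-Z(204, -173) = -(-173 + 204) = -1*31 = -31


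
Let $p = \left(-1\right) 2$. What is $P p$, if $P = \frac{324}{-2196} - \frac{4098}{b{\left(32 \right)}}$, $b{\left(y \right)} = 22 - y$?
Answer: $- \frac{249888}{305} \approx -819.3$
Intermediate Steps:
$P = \frac{124944}{305}$ ($P = \frac{324}{-2196} - \frac{4098}{22 - 32} = 324 \left(- \frac{1}{2196}\right) - \frac{4098}{22 - 32} = - \frac{9}{61} - \frac{4098}{-10} = - \frac{9}{61} - - \frac{2049}{5} = - \frac{9}{61} + \frac{2049}{5} = \frac{124944}{305} \approx 409.65$)
$p = -2$
$P p = \frac{124944}{305} \left(-2\right) = - \frac{249888}{305}$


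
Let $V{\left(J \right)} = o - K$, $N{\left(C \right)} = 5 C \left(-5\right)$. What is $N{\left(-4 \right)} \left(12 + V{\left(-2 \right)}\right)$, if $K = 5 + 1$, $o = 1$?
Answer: $700$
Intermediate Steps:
$N{\left(C \right)} = - 25 C$
$K = 6$
$V{\left(J \right)} = -5$ ($V{\left(J \right)} = 1 - 6 = -5$)
$N{\left(-4 \right)} \left(12 + V{\left(-2 \right)}\right) = \left(-25\right) \left(-4\right) \left(12 - 5\right) = 100 \cdot 7 = 700$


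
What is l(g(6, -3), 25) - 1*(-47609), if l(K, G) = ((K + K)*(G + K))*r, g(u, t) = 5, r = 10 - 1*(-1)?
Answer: 50909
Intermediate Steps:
r = 11 (r = 10 + 1 = 11)
l(K, G) = 22*K*(G + K) (l(K, G) = ((K + K)*(G + K))*11 = ((2*K)*(G + K))*11 = (2*K*(G + K))*11 = 22*K*(G + K))
l(g(6, -3), 25) - 1*(-47609) = 22*5*(25 + 5) - 1*(-47609) = 22*5*30 + 47609 = 3300 + 47609 = 50909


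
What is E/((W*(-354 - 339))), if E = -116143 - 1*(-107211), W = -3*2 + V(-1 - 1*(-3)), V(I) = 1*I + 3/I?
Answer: -232/45 ≈ -5.1556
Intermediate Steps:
V(I) = I + 3/I
W = -5/2 (W = -3*2 + ((-1 - 1*(-3)) + 3/(-1 - 1*(-3))) = -6 + ((-1 + 3) + 3/(-1 + 3)) = -6 + (2 + 3/2) = -6 + 7/2 = -5/2 ≈ -2.5000)
E = -8932 (E = -116143 + 107211 = -8932)
E/((W*(-354 - 339))) = -8932*(-2/(5*(-354 - 339))) = -8932/((-5/2*(-693))) = -8932/3465/2 = -8932*2/3465 = -232/45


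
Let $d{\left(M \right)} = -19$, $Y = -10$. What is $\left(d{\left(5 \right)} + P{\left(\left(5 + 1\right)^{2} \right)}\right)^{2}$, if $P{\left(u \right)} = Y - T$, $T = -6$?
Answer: $529$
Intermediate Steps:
$P{\left(u \right)} = -4$ ($P{\left(u \right)} = -10 - -6 = -10 + 6 = -4$)
$\left(d{\left(5 \right)} + P{\left(\left(5 + 1\right)^{2} \right)}\right)^{2} = \left(-19 - 4\right)^{2} = \left(-23\right)^{2} = 529$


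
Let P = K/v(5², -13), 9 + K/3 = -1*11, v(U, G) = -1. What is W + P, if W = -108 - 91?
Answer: -139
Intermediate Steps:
K = -60 (K = -27 + 3*(-1*11) = -27 + 3*(-11) = -27 - 33 = -60)
P = 60 (P = -60/(-1) = -60*(-1) = 60)
W = -199
W + P = -199 + 60 = -139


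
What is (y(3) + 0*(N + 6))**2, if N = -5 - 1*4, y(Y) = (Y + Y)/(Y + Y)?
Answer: 1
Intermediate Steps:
y(Y) = 1 (y(Y) = (2*Y)/((2*Y)) = (2*Y)*(1/(2*Y)) = 1)
N = -9 (N = -5 - 4 = -9)
(y(3) + 0*(N + 6))**2 = (1 + 0*(-9 + 6))**2 = (1 + 0*(-3))**2 = (1 + 0)**2 = 1**2 = 1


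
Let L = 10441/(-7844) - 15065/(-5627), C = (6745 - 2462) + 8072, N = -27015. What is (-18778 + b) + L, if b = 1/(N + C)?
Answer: -28655026511777/1526098670 ≈ -18777.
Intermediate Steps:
C = 12355 (C = 4283 + 8072 = 12355)
b = -1/14660 (b = 1/(-27015 + 12355) = 1/(-14660) = -1/14660 ≈ -6.8213e-5)
L = 1121101/832796 (L = 10441*(-1/7844) - 15065*(-1/5627) = -197/148 + 15065/5627 = 1121101/832796 ≈ 1.3462)
(-18778 + b) + L = (-18778 - 1/14660) + 1121101/832796 = -275285481/14660 + 1121101/832796 = -28655026511777/1526098670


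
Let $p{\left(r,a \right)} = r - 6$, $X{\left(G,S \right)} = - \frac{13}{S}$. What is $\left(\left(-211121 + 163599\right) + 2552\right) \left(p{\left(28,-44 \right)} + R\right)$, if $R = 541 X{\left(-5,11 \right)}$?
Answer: $\frac{305391270}{11} \approx 2.7763 \cdot 10^{7}$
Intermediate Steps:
$R = - \frac{7033}{11}$ ($R = 541 \left(- \frac{13}{11}\right) = - \frac{7033}{11} \approx -639.36$)
$p{\left(r,a \right)} = -6 + r$ ($p{\left(r,a \right)} = r - 6 = -6 + r$)
$\left(\left(-211121 + 163599\right) + 2552\right) \left(p{\left(28,-44 \right)} + R\right) = \left(\left(-211121 + 163599\right) + 2552\right) \left(\left(-6 + 28\right) - \frac{7033}{11}\right) = \left(-47522 + 2552\right) \left(22 - \frac{7033}{11}\right) = \left(-44970\right) \left(- \frac{6791}{11}\right) = \frac{305391270}{11}$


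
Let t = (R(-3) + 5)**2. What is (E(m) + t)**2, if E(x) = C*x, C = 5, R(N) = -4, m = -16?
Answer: 6241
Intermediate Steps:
E(x) = 5*x
t = 1 (t = (-4 + 5)**2 = 1**2 = 1)
(E(m) + t)**2 = (5*(-16) + 1)**2 = (-80 + 1)**2 = (-79)**2 = 6241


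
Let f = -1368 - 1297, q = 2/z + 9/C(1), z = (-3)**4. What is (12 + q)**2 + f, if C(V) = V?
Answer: -14584856/6561 ≈ -2223.0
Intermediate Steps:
z = 81
q = 731/81 (q = 2/81 + 9/1 = 2*(1/81) + 9*1 = 2/81 + 9 = 731/81 ≈ 9.0247)
f = -2665
(12 + q)**2 + f = (12 + 731/81)**2 - 2665 = (1703/81)**2 - 2665 = 2900209/6561 - 2665 = -14584856/6561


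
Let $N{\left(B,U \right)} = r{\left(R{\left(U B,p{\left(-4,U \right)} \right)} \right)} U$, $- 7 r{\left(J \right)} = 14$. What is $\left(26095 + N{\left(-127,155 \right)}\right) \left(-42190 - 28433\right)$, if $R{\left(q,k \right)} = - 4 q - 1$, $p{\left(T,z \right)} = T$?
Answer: $-1821014055$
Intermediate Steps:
$R{\left(q,k \right)} = -1 - 4 q$
$r{\left(J \right)} = -2$ ($r{\left(J \right)} = \left(- \frac{1}{7}\right) 14 = -2$)
$N{\left(B,U \right)} = - 2 U$
$\left(26095 + N{\left(-127,155 \right)}\right) \left(-42190 - 28433\right) = \left(26095 - 310\right) \left(-42190 - 28433\right) = \left(26095 - 310\right) \left(-70623\right) = 25785 \left(-70623\right) = -1821014055$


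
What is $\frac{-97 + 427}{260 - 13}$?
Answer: $\frac{330}{247} \approx 1.336$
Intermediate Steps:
$\frac{-97 + 427}{260 - 13} = \frac{330}{247}$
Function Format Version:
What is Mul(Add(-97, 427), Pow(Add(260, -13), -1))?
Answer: Rational(330, 247) ≈ 1.3360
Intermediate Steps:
Mul(Add(-97, 427), Pow(Add(260, -13), -1)) = Mul(330, Pow(247, -1)) = Mul(330, Rational(1, 247)) = Rational(330, 247)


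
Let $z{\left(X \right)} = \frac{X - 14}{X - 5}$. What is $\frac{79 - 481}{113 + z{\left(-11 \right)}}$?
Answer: $- \frac{2144}{611} \approx -3.509$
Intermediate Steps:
$z{\left(X \right)} = \frac{-14 + X}{-5 + X}$
$\frac{79 - 481}{113 + z{\left(-11 \right)}} = \frac{79 - 481}{113 + \frac{-14 - 11}{-5 - 11}} = - \frac{402}{113 + \frac{1}{-16} \left(-25\right)} = - \frac{402}{113 - - \frac{25}{16}} = - \frac{402}{113 + \frac{25}{16}} = - \frac{402}{\frac{1833}{16}} = \left(-402\right) \frac{16}{1833} = - \frac{2144}{611}$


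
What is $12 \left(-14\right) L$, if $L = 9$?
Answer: $-1512$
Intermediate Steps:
$12 \left(-14\right) L = 12 \left(-14\right) 9 = \left(-168\right) 9 = -1512$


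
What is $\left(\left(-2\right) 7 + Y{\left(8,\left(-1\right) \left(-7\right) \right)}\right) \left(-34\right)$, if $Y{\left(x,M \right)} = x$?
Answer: $204$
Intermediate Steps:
$\left(\left(-2\right) 7 + Y{\left(8,\left(-1\right) \left(-7\right) \right)}\right) \left(-34\right) = \left(\left(-2\right) 7 + 8\right) \left(-34\right) = \left(-14 + 8\right) \left(-34\right) = \left(-6\right) \left(-34\right) = 204$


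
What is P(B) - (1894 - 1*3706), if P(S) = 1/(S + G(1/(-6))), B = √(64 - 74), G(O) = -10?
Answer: 19931/11 - I*√10/110 ≈ 1811.9 - 0.028748*I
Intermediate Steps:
B = I*√10 (B = √(-10) = I*√10 ≈ 3.1623*I)
P(S) = 1/(-10 + S) (P(S) = 1/(S - 10) = 1/(-10 + S))
P(B) - (1894 - 1*3706) = 1/(-10 + I*√10) - (1894 - 1*3706) = 1/(-10 + I*√10) - (1894 - 3706) = 1/(-10 + I*√10) - 1*(-1812) = 1/(-10 + I*√10) + 1812 = 1812 + 1/(-10 + I*√10)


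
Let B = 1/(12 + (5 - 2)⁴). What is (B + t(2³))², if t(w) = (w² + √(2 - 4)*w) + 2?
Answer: 36580249/8649 + 98224*I*√2/93 ≈ 4229.4 + 1493.7*I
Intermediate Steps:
t(w) = 2 + w² + I*w*√2 (t(w) = (w² + √(-2)*w) + 2 = (w² + (I*√2)*w) + 2 = (w² + I*w*√2) + 2 = 2 + w² + I*w*√2)
B = 1/93 (B = 1/(12 + 3⁴) = 1/(12 + 81) = 1/93 ≈ 0.010753)
(B + t(2³))² = (1/93 + (2 + (2³)² + I*2³*√2))² = (1/93 + (2 + 8² + I*8*√2))² = (1/93 + (2 + 64 + 8*I*√2))² = (1/93 + (66 + 8*I*√2))² = (6139/93 + 8*I*√2)²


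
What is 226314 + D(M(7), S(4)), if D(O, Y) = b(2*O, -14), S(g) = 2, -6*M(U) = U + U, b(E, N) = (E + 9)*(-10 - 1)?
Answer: 678799/3 ≈ 2.2627e+5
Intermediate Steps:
b(E, N) = -99 - 11*E (b(E, N) = (9 + E)*(-11) = -99 - 11*E)
M(U) = -U/3 (M(U) = -(U + U)/6 = -U/3)
D(O, Y) = -99 - 22*O
226314 + D(M(7), S(4)) = 226314 + (-99 - (-22)*7/3) = 226314 + (-99 - 22*(-7/3)) = 226314 + (-99 + 154/3) = 226314 - 143/3 = 678799/3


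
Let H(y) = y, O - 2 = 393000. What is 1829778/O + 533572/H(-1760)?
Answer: -25809306733/86460440 ≈ -298.51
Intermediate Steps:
O = 393002 (O = 2 + 393000 = 393002)
1829778/O + 533572/H(-1760) = 1829778/393002 + 533572/(-1760) = 1829778*(1/393002) + 533572*(-1/1760) = 914889/196501 - 133393/440 = -25809306733/86460440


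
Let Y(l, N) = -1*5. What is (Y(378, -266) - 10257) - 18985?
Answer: -29247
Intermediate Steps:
Y(l, N) = -5
(Y(378, -266) - 10257) - 18985 = (-5 - 10257) - 18985 = -10262 - 18985 = -29247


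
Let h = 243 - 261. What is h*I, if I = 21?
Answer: -378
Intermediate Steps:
h = -18
h*I = -18*21 = -378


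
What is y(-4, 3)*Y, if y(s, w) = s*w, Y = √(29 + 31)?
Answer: -24*√15 ≈ -92.952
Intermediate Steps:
Y = 2*√15 (Y = √60 = 2*√15 ≈ 7.7460)
y(-4, 3)*Y = (-4*3)*(2*√15) = -24*√15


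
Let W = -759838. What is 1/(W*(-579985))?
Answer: 1/440694642430 ≈ 2.2691e-12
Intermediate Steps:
1/(W*(-579985)) = 1/(-759838*(-579985)) = -1/759838*(-1/579985) = 1/440694642430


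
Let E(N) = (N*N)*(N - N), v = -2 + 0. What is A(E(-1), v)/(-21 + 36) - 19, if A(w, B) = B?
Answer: -287/15 ≈ -19.133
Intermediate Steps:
v = -2
E(N) = 0 (E(N) = N²*0 = 0)
A(E(-1), v)/(-21 + 36) - 19 = -2/(-21 + 36) - 19 = -2/15 - 19 = -287/15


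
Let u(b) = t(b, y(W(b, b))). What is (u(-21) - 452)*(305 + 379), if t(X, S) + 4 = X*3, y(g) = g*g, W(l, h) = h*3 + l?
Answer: -354996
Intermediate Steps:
W(l, h) = l + 3*h (W(l, h) = 3*h + l = l + 3*h)
y(g) = g**2
t(X, S) = -4 + 3*X (t(X, S) = -4 + X*3 = -4 + 3*X)
u(b) = -4 + 3*b
(u(-21) - 452)*(305 + 379) = ((-4 + 3*(-21)) - 452)*(305 + 379) = ((-4 - 63) - 452)*684 = (-67 - 452)*684 = -519*684 = -354996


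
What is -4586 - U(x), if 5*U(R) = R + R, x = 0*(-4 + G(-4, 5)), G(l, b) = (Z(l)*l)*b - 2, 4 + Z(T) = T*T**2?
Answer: -4586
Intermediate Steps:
Z(T) = -4 + T**3 (Z(T) = -4 + T*T**2 = -4 + T**3)
G(l, b) = -2 + b*l*(-4 + l**3) (G(l, b) = ((-4 + l**3)*l)*b - 2 = (l*(-4 + l**3))*b - 2 = b*l*(-4 + l**3) - 2 = -2 + b*l*(-4 + l**3))
x = 0 (x = 0*(-4 + (-2 + 5*(-4)*(-4 + (-4)**3))) = 0*(-4 + (-2 + 5*(-4)*(-4 - 64))) = 0*(-4 + (-2 + 5*(-4)*(-68))) = 0*(-4 + (-2 + 1360)) = 0*(-4 + 1358) = 0*1354 = 0)
U(R) = 2*R/5 (U(R) = (R + R)/5 = (2*R)/5 = 2*R/5)
-4586 - U(x) = -4586 - 2*0/5 = -4586 - 1*0 = -4586 + 0 = -4586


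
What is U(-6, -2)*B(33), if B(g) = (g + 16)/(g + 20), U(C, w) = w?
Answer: -98/53 ≈ -1.8491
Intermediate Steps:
B(g) = (16 + g)/(20 + g)
U(-6, -2)*B(33) = -2*(16 + 33)/(20 + 33) = -2*49/53 = -98/53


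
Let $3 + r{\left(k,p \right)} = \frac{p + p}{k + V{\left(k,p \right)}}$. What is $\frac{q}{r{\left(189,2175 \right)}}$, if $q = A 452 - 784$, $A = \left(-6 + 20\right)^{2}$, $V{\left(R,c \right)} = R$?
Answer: $\frac{691488}{67} \approx 10321.0$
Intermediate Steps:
$A = 196$ ($A = 14^{2} = 196$)
$q = 87808$ ($q = 196 \cdot 452 - 784 = 88592 - 784 = 87808$)
$r{\left(k,p \right)} = -3 + \frac{p}{k}$ ($r{\left(k,p \right)} = -3 + \frac{p + p}{k + k} = -3 + \frac{2 p}{2 k} = -3 + 2 p \frac{1}{2 k} = -3 + \frac{p}{k}$)
$\frac{q}{r{\left(189,2175 \right)}} = \frac{87808}{-3 + \frac{2175}{189}} = \frac{87808}{-3 + 2175 \cdot \frac{1}{189}} = \frac{87808}{-3 + \frac{725}{63}} = \frac{87808}{\frac{536}{63}} = 87808 \cdot \frac{63}{536} = \frac{691488}{67}$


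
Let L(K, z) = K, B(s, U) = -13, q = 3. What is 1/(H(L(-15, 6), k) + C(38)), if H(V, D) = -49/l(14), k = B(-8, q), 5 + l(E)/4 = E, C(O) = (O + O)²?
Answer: 36/207887 ≈ 0.00017317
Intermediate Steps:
C(O) = 4*O² (C(O) = (2*O)² = 4*O²)
l(E) = -20 + 4*E
k = -13
H(V, D) = -49/36 (H(V, D) = -49/(-20 + 4*14) = -49/(-20 + 56) = -49/36)
1/(H(L(-15, 6), k) + C(38)) = 1/(-49/36 + 4*38²) = 1/(-49/36 + 4*1444) = 1/(-49/36 + 5776) = 1/(207887/36) = 36/207887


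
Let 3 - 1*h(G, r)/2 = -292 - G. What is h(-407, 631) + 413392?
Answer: 413168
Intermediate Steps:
h(G, r) = 590 + 2*G (h(G, r) = 6 - 2*(-292 - G) = 6 + (584 + 2*G) = 590 + 2*G)
h(-407, 631) + 413392 = (590 + 2*(-407)) + 413392 = (590 - 814) + 413392 = -224 + 413392 = 413168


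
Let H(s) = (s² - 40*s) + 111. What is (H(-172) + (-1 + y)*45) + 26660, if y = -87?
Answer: 59275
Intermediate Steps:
H(s) = 111 + s² - 40*s
(H(-172) + (-1 + y)*45) + 26660 = ((111 + (-172)² - 40*(-172)) + (-1 - 87)*45) + 26660 = ((111 + 29584 + 6880) - 88*45) + 26660 = (36575 - 3960) + 26660 = 32615 + 26660 = 59275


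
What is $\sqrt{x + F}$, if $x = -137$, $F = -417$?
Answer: $i \sqrt{554} \approx 23.537 i$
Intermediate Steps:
$\sqrt{x + F} = \sqrt{-137 - 417} = \sqrt{-554} = i \sqrt{554}$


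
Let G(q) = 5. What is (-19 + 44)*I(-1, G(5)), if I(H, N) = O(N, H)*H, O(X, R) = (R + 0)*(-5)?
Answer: -125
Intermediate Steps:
O(X, R) = -5*R (O(X, R) = R*(-5) = -5*R)
I(H, N) = -5*H² (I(H, N) = (-5*H)*H = -5*H²)
(-19 + 44)*I(-1, G(5)) = (-19 + 44)*(-5*(-1)²) = 25*(-5*1) = 25*(-5) = -125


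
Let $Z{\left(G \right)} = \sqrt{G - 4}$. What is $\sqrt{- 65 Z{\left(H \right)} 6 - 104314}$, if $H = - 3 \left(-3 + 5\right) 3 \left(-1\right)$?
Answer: $\sqrt{-104314 - 390 \sqrt{14}} \approx 325.23 i$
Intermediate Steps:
$H = 18$ ($H = - 3 \cdot 2 \cdot 3 \left(-1\right) = \left(-3\right) 6 \left(-1\right) = \left(-18\right) \left(-1\right) = 18$)
$Z{\left(G \right)} = \sqrt{-4 + G}$
$\sqrt{- 65 Z{\left(H \right)} 6 - 104314} = \sqrt{- 65 \sqrt{-4 + 18} \cdot 6 - 104314} = \sqrt{- 65 \sqrt{14} \cdot 6 - 104314} = \sqrt{- 390 \sqrt{14} - 104314} = \sqrt{-104314 - 390 \sqrt{14}}$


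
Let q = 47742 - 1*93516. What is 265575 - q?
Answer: 311349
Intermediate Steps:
q = -45774 (q = 47742 - 93516 = -45774)
265575 - q = 265575 - 1*(-45774) = 265575 + 45774 = 311349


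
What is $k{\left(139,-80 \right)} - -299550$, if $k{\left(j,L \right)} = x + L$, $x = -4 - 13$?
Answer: $299453$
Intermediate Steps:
$x = -17$ ($x = -4 - 13 = -17$)
$k{\left(j,L \right)} = -17 + L$
$k{\left(139,-80 \right)} - -299550 = \left(-17 - 80\right) - -299550 = -97 + 299550 = 299453$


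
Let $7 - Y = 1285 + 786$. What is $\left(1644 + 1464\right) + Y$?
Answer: $1044$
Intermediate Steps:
$Y = -2064$ ($Y = 7 - \left(1285 + 786\right) = 7 - 2071 = -2064$)
$\left(1644 + 1464\right) + Y = \left(1644 + 1464\right) - 2064 = 3108 - 2064 = 1044$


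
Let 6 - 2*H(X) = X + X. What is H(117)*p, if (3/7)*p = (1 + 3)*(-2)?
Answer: 2128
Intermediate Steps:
H(X) = 3 - X (H(X) = 3 - (X + X)/2 = 3 - X)
p = -56/3 (p = 7*((1 + 3)*(-2))/3 = 7*(4*(-2))/3 = (7/3)*(-8) = -56/3 ≈ -18.667)
H(117)*p = (3 - 1*117)*(-56/3) = (3 - 117)*(-56/3) = -114*(-56/3) = 2128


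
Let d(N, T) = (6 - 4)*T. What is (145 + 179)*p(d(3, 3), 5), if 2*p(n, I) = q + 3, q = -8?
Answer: -810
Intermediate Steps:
d(N, T) = 2*T
p(n, I) = -5/2 (p(n, I) = (-8 + 3)/2 = (1/2)*(-5) = -5/2)
(145 + 179)*p(d(3, 3), 5) = (145 + 179)*(-5/2) = 324*(-5/2) = -810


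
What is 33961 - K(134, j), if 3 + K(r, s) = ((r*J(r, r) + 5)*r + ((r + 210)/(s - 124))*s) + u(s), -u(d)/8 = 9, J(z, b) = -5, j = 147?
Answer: 2781790/23 ≈ 1.2095e+5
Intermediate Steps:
u(d) = -72 (u(d) = -8*9 = -72)
K(r, s) = -75 + r*(5 - 5*r) + s*(210 + r)/(-124 + s) (K(r, s) = -3 + (((r*(-5) + 5)*r + ((r + 210)/(s - 124))*s) - 72) = -3 + (((-5*r + 5)*r + ((210 + r)/(-124 + s))*s) - 72) = -3 + (((5 - 5*r)*r + ((210 + r)/(-124 + s))*s) - 72) = -3 + ((r*(5 - 5*r) + s*(210 + r)/(-124 + s)) - 72) = -3 + (-72 + r*(5 - 5*r) + s*(210 + r)/(-124 + s)) = -75 + r*(5 - 5*r) + s*(210 + r)/(-124 + s))
33961 - K(134, j) = 33961 - (9300 - 620*134 + 135*147 + 620*134² - 5*147*134² + 6*134*147)/(-124 + 147) = 33961 - (9300 - 83080 + 19845 + 620*17956 - 5*147*17956 + 118188)/23 = 33961 - (9300 - 83080 + 19845 + 11132720 - 13197660 + 118188)/23 = 33961 - (-2000687)/23 = 33961 - 1*(-2000687/23) = 33961 + 2000687/23 = 2781790/23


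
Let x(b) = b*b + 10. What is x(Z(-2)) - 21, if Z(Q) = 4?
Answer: 5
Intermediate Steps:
x(b) = 10 + b² (x(b) = b² + 10 = 10 + b²)
x(Z(-2)) - 21 = (10 + 4²) - 21 = (10 + 16) - 21 = 26 - 21 = 5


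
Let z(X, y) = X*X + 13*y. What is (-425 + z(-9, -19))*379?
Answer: -223989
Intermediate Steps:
z(X, y) = X² + 13*y
(-425 + z(-9, -19))*379 = (-425 + ((-9)² + 13*(-19)))*379 = (-425 + (81 - 247))*379 = (-425 - 166)*379 = -591*379 = -223989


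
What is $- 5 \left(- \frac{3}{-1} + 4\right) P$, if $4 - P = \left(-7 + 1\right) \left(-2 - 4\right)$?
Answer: $1120$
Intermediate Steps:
$P = -32$ ($P = 4 - \left(-7 + 1\right) \left(-2 - 4\right) = 4 - \left(-6\right) \left(-6\right) = 4 - 36 = -32$)
$- 5 \left(- \frac{3}{-1} + 4\right) P = - 5 \left(- \frac{3}{-1} + 4\right) \left(-32\right) = - 5 \left(\left(-3\right) \left(-1\right) + 4\right) \left(-32\right) = - 5 \left(3 + 4\right) \left(-32\right) = - 5 \cdot 7 \left(-32\right) = - 35 \left(-32\right) = \left(-1\right) \left(-1120\right) = 1120$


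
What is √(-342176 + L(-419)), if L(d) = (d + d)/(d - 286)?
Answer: I*√170069435610/705 ≈ 584.96*I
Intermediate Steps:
L(d) = 2*d/(-286 + d) (L(d) = (2*d)/(-286 + d) = 2*d/(-286 + d))
√(-342176 + L(-419)) = √(-342176 + 2*(-419)/(-286 - 419)) = √(-342176 + 2*(-419)/(-705)) = √(-342176 + 2*(-419)*(-1/705)) = √(-342176 + 838/705) = √(-241233242/705) = I*√170069435610/705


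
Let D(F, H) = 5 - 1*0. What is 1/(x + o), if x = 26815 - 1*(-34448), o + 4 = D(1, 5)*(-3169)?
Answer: 1/45414 ≈ 2.2020e-5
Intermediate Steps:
D(F, H) = 5 (D(F, H) = 5 + 0 = 5)
o = -15849 (o = -4 + 5*(-3169) = -4 - 15845 = -15849)
x = 61263 (x = 26815 + 34448 = 61263)
1/(x + o) = 1/(61263 - 15849) = 1/45414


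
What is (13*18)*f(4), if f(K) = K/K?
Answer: 234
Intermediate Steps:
f(K) = 1
(13*18)*f(4) = (13*18)*1 = 234*1 = 234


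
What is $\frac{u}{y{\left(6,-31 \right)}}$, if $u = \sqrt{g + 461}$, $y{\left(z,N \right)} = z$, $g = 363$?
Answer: $\frac{\sqrt{206}}{3} \approx 4.7842$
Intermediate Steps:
$u = 2 \sqrt{206}$ ($u = \sqrt{363 + 461} = \sqrt{824} = 2 \sqrt{206} \approx 28.705$)
$\frac{u}{y{\left(6,-31 \right)}} = \frac{2 \sqrt{206}}{6} = 2 \sqrt{206} \cdot \frac{1}{6} = \frac{\sqrt{206}}{3}$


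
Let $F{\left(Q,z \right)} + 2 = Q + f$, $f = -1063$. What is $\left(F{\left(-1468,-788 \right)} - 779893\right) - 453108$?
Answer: $-1235534$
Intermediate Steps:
$F{\left(Q,z \right)} = -1065 + Q$ ($F{\left(Q,z \right)} = -2 + \left(Q - 1063\right) = -2 + \left(-1063 + Q\right) = -1065 + Q$)
$\left(F{\left(-1468,-788 \right)} - 779893\right) - 453108 = \left(\left(-1065 - 1468\right) - 779893\right) - 453108 = \left(-2533 - 779893\right) - 453108 = -782426 - 453108 = -1235534$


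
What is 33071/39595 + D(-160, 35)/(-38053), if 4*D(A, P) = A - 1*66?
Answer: 2521375761/3013417070 ≈ 0.83672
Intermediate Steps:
D(A, P) = -33/2 + A/4 (D(A, P) = (A - 1*66)/4 = (A - 66)/4 = (-66 + A)/4 = -33/2 + A/4)
33071/39595 + D(-160, 35)/(-38053) = 33071/39595 + (-33/2 + (1/4)*(-160))/(-38053) = 33071*(1/39595) + (-33/2 - 40)*(-1/38053) = 33071/39595 - 113/2*(-1/38053) = 33071/39595 + 113/76106 = 2521375761/3013417070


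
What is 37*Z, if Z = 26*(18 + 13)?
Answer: 29822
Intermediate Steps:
Z = 806 (Z = 26*31 = 806)
37*Z = 37*806 = 29822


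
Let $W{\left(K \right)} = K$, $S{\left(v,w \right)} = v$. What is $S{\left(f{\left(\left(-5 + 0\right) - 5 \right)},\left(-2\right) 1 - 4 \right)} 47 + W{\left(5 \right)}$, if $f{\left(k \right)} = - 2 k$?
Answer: $945$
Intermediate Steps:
$S{\left(f{\left(\left(-5 + 0\right) - 5 \right)},\left(-2\right) 1 - 4 \right)} 47 + W{\left(5 \right)} = - 2 \left(\left(-5 + 0\right) - 5\right) 47 + 5 = - 2 \left(-5 - 5\right) 47 + 5 = \left(-2\right) \left(-10\right) 47 + 5 = 20 \cdot 47 + 5 = 940 + 5 = 945$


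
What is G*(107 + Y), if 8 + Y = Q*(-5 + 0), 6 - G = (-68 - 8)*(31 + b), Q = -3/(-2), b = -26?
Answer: 35319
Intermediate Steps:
Q = 3/2 (Q = -3*(-½) = 3/2 ≈ 1.5000)
G = 386 (G = 6 - (-68 - 8)*(31 - 26) = 6 - (-76)*5 = 6 - 1*(-380) = 6 + 380 = 386)
Y = -31/2 (Y = -8 + 3*(-5 + 0)/2 = -8 + (3/2)*(-5) = -8 - 15/2 = -31/2 ≈ -15.500)
G*(107 + Y) = 386*(107 - 31/2) = 386*(183/2) = 35319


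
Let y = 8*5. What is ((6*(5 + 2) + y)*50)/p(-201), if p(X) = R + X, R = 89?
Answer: -1025/28 ≈ -36.607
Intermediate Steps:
p(X) = 89 + X
y = 40
((6*(5 + 2) + y)*50)/p(-201) = ((6*(5 + 2) + 40)*50)/(89 - 201) = ((6*7 + 40)*50)/(-112) = ((42 + 40)*50)*(-1/112) = (82*50)*(-1/112) = 4100*(-1/112) = -1025/28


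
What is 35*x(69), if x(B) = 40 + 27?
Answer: 2345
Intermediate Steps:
x(B) = 67
35*x(69) = 35*67 = 2345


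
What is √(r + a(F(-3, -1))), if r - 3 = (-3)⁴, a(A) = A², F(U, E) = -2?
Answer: 2*√22 ≈ 9.3808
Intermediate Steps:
r = 84 (r = 3 + (-3)⁴ = 3 + 81 = 84)
√(r + a(F(-3, -1))) = √(84 + (-2)²) = √(84 + 4) = √88 = 2*√22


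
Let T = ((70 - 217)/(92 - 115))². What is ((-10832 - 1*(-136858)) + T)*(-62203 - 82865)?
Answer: -9674492511684/529 ≈ -1.8288e+10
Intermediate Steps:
T = 21609/529 (T = (-147/(-23))² = (-147*(-1/23))² = (147/23)² = 21609/529 ≈ 40.849)
((-10832 - 1*(-136858)) + T)*(-62203 - 82865) = ((-10832 - 1*(-136858)) + 21609/529)*(-62203 - 82865) = ((-10832 + 136858) + 21609/529)*(-145068) = (126026 + 21609/529)*(-145068) = (66689363/529)*(-145068) = -9674492511684/529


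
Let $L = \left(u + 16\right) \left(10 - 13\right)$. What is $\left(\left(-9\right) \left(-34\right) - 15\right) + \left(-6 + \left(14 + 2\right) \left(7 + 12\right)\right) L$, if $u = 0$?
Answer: $-14013$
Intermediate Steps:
$L = -48$ ($L = \left(0 + 16\right) \left(10 - 13\right) = 16 \left(-3\right) = -48$)
$\left(\left(-9\right) \left(-34\right) - 15\right) + \left(-6 + \left(14 + 2\right) \left(7 + 12\right)\right) L = \left(\left(-9\right) \left(-34\right) - 15\right) + \left(-6 + \left(14 + 2\right) \left(7 + 12\right)\right) \left(-48\right) = \left(306 - 15\right) + \left(-6 + 16 \cdot 19\right) \left(-48\right) = 291 + \left(-6 + 304\right) \left(-48\right) = 291 + 298 \left(-48\right) = 291 - 14304 = -14013$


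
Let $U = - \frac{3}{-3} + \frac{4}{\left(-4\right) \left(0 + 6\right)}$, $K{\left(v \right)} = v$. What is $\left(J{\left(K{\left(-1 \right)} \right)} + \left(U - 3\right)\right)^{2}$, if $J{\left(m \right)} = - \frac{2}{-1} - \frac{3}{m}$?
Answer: $\frac{289}{36} \approx 8.0278$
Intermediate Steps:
$U = \frac{5}{6}$ ($U = \left(-3\right) \left(- \frac{1}{3}\right) + \frac{4}{\left(-4\right) 6} = 1 + \frac{4}{-24} = 1 + 4 \left(- \frac{1}{24}\right) = 1 - \frac{1}{6} = \frac{5}{6} \approx 0.83333$)
$J{\left(m \right)} = 2 - \frac{3}{m}$ ($J{\left(m \right)} = \left(-2\right) \left(-1\right) - \frac{3}{m} = 2 - \frac{3}{m}$)
$\left(J{\left(K{\left(-1 \right)} \right)} + \left(U - 3\right)\right)^{2} = \left(\left(2 - \frac{3}{-1}\right) + \left(\frac{5}{6} - 3\right)\right)^{2} = \left(\left(2 - -3\right) + \left(\frac{5}{6} - 3\right)\right)^{2} = \left(\left(2 + 3\right) - \frac{13}{6}\right)^{2} = \left(5 - \frac{13}{6}\right)^{2} = \left(\frac{17}{6}\right)^{2} = \frac{289}{36}$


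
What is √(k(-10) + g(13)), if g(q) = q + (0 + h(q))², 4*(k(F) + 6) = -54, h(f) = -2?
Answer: I*√10/2 ≈ 1.5811*I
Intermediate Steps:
k(F) = -39/2 (k(F) = -6 + (¼)*(-54) = -6 - 27/2 = -39/2)
g(q) = 4 + q (g(q) = q + (0 - 2)² = q + (-2)² = q + 4 = 4 + q)
√(k(-10) + g(13)) = √(-39/2 + (4 + 13)) = √(-39/2 + 17) = √(-5/2) = I*√10/2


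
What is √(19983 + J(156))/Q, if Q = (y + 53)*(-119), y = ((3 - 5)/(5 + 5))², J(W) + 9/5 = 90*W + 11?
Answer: -5*√850805/157794 ≈ -0.029228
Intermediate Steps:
J(W) = 46/5 + 90*W (J(W) = -9/5 + (90*W + 11) = -9/5 + (11 + 90*W) = 46/5 + 90*W)
y = 1/25 (y = (-2/10)² = (-2*⅒)² = (-⅕)² = 1/25 ≈ 0.040000)
Q = -157794/25 (Q = (1/25 + 53)*(-119) = (1326/25)*(-119) = -157794/25 ≈ -6311.8)
√(19983 + J(156))/Q = √(19983 + (46/5 + 90*156))/(-157794/25) = √(19983 + (46/5 + 14040))*(-25/157794) = √(19983 + 70246/5)*(-25/157794) = √(170161/5)*(-25/157794) = (√850805/5)*(-25/157794) = -5*√850805/157794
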